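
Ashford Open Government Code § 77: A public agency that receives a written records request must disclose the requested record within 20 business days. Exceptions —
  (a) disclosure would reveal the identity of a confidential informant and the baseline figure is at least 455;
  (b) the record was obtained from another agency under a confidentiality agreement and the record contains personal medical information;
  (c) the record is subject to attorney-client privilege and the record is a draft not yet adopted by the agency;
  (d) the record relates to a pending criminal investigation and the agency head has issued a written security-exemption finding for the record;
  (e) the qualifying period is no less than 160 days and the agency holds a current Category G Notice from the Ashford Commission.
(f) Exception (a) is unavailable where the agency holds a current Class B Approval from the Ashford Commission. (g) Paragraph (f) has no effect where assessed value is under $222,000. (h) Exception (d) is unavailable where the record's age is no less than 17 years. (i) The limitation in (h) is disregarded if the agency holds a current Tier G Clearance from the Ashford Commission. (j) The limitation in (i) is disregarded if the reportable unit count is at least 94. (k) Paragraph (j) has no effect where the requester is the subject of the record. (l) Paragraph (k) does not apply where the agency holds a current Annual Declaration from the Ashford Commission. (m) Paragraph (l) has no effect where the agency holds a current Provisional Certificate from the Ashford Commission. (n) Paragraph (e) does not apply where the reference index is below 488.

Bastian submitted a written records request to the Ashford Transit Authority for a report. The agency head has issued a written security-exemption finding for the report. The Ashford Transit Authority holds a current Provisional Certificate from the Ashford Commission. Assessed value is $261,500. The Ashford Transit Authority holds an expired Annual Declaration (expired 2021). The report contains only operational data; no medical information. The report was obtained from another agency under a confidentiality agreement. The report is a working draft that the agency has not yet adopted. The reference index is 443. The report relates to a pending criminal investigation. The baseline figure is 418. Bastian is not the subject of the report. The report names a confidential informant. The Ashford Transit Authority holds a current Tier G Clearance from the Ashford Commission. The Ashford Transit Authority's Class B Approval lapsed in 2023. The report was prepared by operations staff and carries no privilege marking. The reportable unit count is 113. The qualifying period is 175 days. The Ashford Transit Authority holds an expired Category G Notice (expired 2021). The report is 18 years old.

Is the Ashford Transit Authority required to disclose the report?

Exception (a) does not apply: the baseline figure is 418, short of 455.
Exception (b) does not apply: the report contains only operational data.
Exception (c) does not apply: the report carries no privilege marking.
All of (d)'s requirements are met (the report relates to a pending investigation; a written security-exemption finding has been issued). But: (h) operates — the record's age is 18 years, meeting the 17 years threshold. (i) is triggered (a current Tier G Clearance is held), but is set aside by (j): (j) operates against (i): the reportable unit count is 113, meeting the 94 threshold. (k) does not operate here (Bastian is not the subject of the report), so (j) stands. (d) is therefore removed.
Exception (e) requires that the agency holds a current Category G Notice from the Ashford Commission; but there is no Category G Notice in force, so (e) is unavailable.
No exception is made out. the Ashford Transit Authority falls within the general rule.

Yes — the Ashford Transit Authority must disclose the report.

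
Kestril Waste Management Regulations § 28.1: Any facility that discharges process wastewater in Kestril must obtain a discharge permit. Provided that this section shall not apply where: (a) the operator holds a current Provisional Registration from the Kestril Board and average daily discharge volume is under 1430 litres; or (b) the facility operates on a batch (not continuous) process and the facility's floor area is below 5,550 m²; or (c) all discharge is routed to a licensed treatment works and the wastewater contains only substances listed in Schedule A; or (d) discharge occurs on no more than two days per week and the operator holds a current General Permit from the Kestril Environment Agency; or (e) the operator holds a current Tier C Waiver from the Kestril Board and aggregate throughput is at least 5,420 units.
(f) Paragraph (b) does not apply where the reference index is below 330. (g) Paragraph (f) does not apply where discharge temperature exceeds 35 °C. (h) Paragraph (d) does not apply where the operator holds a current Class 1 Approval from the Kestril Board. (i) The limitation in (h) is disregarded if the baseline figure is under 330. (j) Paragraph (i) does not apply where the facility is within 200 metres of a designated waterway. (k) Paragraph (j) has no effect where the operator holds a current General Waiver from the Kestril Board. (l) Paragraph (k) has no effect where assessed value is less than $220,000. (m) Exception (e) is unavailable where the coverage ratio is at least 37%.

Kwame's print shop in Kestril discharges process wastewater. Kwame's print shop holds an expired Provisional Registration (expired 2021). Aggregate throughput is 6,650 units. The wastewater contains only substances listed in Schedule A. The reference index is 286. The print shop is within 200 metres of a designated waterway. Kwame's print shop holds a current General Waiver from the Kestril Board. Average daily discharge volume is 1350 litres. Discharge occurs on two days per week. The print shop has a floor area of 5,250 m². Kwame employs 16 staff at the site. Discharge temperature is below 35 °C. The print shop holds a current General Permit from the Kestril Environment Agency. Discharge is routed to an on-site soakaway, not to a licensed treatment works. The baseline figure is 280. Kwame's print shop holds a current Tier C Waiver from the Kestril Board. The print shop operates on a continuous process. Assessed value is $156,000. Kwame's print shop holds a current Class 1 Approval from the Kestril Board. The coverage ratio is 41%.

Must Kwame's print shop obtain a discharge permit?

Exception (a) requires that the operator holds a current Provisional Registration from the Kestril Board; but the Provisional Registration is not current, so (a) is unavailable.
Exception (b) fails — the facility operates on a continuous process.
Exception (c) fails — discharge is not routed to a licensed treatment works.
Exception (d): discharge occurs on no more than two days per week; a current General Permit is held — every condition holds. However, paragraphs (h)–(l) must be considered: (h) operates against (d): a current Class 1 Approval is held. (i) would limit (h) — the baseline figure is 280, under the 330 limit — but (j) sets (i) aside: (j) operates against (i): the print shop is within 200 m of a designated waterway. (k) would limit (j) — a current General Waiver is held — but (l) sets (k) aside: (l) applies — assessed value is $156,000, less than the $220,000 limit. So (d) is unavailable.
Exception (e) is satisfied on its face — a current Tier C Waiver is held; aggregate throughput is 6,650 units, meeting the 5,420 units threshold. But: (m) operates — the coverage ratio is 41%, meeting the 37% threshold. (e) is therefore removed.
No exception is made out. Kwame's print shop falls within the general rule.

Yes — Kwame's print shop must obtain a discharge permit.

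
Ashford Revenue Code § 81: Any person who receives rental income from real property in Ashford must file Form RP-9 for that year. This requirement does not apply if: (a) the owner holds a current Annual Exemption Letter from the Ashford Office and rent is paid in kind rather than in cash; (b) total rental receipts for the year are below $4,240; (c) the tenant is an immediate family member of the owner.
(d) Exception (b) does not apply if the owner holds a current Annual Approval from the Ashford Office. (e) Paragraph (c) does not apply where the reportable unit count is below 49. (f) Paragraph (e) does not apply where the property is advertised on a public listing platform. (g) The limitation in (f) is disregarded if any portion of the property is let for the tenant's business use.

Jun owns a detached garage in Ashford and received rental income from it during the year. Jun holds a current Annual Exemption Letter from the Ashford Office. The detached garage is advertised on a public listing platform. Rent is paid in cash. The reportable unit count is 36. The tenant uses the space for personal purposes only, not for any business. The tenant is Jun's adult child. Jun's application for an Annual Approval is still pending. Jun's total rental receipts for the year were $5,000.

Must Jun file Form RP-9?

Exception (a) does not apply: rent is paid in cash.
Exception (b) does not apply: total rental receipts for the year are $5,000, not below $4,240.
Exception (c): the tenant is an immediate family member — every condition holds. As to paragraphs (e)–(g): (e) is engaged (the reportable unit count is 36, below the 49 limit), but is itself disapplied by (f): (f) applies — the property is publicly advertised. (g), which would lift (f), is not triggered — the space is used for personal purposes only. So (c) applies.

No — exception (c) applies; Jun is not required to file Form RP-9.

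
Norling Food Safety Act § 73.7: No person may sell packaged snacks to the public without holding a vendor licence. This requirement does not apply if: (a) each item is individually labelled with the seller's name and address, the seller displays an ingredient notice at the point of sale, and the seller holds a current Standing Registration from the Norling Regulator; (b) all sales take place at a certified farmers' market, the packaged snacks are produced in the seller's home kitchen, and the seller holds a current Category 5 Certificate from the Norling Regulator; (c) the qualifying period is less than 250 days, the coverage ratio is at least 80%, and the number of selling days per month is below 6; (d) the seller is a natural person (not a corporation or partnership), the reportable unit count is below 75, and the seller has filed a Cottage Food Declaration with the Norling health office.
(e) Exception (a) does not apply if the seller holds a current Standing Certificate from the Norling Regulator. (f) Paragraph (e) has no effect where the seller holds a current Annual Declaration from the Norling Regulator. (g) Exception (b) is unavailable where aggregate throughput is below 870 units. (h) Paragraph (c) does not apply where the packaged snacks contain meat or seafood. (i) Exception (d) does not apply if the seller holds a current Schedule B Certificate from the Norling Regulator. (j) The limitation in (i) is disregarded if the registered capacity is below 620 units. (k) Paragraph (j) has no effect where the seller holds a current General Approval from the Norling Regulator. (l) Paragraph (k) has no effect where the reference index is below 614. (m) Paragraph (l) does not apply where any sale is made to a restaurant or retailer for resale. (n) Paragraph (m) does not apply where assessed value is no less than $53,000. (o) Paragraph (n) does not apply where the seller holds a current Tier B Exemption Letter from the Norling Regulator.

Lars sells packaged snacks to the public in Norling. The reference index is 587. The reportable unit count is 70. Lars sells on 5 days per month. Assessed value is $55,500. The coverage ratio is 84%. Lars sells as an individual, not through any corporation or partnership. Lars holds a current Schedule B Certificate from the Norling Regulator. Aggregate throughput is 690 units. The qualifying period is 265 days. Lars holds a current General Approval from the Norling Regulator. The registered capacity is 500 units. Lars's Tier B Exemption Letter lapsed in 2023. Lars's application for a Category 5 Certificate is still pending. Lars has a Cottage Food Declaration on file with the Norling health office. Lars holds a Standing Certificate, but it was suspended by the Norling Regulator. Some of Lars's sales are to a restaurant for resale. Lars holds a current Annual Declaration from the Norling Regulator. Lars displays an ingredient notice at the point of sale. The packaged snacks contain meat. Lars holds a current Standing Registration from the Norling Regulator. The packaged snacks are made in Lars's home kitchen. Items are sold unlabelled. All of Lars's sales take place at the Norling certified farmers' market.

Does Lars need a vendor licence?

Exception (a) requires that each item is individually labelled with the seller's name and address; but items are sold unlabelled, so (a) is unavailable.
Exception (b) does not apply: there is no Category 5 Certificate in force.
Exception (c) fails — the qualifying period is 265 days, not less than 250 days.
Exception (d): the seller is a natural person; the reportable unit count is 70, below the 75 limit; a Cottage Food Declaration is on file — every condition holds. Considering the limiting provisions: (i) applies (a current Schedule B Certificate is held), but yields to (j): (j) operates against (i): the registered capacity is 500 units, below the 620 units limit. (k) is triggered (a current General Approval is held), but is overridden by (l): (l) operates against (k): the reference index is 587, below the 614 limit. (m) operates (some sales are to a restaurant for resale), but is itself disapplied by (n): (n) applies — assessed value is $55,500, meeting the $53,000 threshold. (o), which would lift (n), does not operate here — no current Tier B Exemption Letter is held. Exception (d) stands.

No — exception (d) applies; Lars is not required to hold a vendor licence.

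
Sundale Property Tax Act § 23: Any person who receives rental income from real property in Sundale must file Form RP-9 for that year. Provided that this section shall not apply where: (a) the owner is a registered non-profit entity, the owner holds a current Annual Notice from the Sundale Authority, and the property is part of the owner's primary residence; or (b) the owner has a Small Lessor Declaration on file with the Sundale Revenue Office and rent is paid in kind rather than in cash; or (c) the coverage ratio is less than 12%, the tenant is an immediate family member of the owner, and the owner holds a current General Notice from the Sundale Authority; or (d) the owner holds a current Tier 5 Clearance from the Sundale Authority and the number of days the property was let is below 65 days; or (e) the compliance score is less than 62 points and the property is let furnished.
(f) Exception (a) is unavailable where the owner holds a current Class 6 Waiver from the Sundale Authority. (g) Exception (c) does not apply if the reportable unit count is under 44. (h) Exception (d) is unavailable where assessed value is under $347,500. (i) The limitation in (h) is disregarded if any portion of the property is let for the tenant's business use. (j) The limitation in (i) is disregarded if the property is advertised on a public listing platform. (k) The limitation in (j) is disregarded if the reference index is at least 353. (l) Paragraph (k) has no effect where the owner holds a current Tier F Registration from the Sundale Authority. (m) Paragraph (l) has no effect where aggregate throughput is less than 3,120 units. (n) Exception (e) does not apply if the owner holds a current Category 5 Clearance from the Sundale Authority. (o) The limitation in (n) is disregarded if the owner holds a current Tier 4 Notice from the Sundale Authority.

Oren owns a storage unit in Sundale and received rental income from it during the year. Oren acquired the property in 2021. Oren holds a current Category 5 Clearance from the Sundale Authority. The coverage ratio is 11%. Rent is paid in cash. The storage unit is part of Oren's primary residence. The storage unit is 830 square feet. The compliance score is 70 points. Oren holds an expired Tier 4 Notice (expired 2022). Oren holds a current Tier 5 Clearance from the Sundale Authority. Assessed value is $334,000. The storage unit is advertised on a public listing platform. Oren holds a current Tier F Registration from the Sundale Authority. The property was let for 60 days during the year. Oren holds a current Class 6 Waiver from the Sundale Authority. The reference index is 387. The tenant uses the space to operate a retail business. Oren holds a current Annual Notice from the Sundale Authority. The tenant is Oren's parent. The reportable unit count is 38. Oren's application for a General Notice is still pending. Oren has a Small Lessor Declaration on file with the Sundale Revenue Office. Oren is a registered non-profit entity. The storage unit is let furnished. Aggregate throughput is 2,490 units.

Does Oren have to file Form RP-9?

No — exception (d) applies; Oren is not required to file Form RP-9.

Exception (a)'s conditions are all satisfied: Oren is a registered non-profit; a current Annual Notice is held; the storage unit is part of the primary residence. But applying paragraph (f): (f) is engaged — a current Class 6 Waiver is held. So (a) is unavailable.
Exception (b) does not apply: rent is paid in cash.
Exception (c) does not apply: there is no General Notice in force.
Exception (d)'s conditions are all satisfied: a current Tier 5 Clearance is held; the number of days the property was let is 60 days, below the 65 days limit. Applying paragraphs (h)–(m): (h) applies (assessed value is $334,000, under the $347,500 limit), but is itself disapplied by (i): (i) operates against (h): the space is let for business use. (j) would limit (i) — the property is publicly advertised — but (k) sets (j) aside: (k) operates — the reference index is 387, meeting the 353 threshold. (l) applies (a current Tier F Registration is held), but is itself disapplied by (m): (m) operates against (l): aggregate throughput is 2,490 units, less than the 3,120 units limit. Exception (d) stands.
Exception (e) requires that the compliance score is less than 62 points; but the compliance score is 70 points, not less than 62 points, so (e) is unavailable.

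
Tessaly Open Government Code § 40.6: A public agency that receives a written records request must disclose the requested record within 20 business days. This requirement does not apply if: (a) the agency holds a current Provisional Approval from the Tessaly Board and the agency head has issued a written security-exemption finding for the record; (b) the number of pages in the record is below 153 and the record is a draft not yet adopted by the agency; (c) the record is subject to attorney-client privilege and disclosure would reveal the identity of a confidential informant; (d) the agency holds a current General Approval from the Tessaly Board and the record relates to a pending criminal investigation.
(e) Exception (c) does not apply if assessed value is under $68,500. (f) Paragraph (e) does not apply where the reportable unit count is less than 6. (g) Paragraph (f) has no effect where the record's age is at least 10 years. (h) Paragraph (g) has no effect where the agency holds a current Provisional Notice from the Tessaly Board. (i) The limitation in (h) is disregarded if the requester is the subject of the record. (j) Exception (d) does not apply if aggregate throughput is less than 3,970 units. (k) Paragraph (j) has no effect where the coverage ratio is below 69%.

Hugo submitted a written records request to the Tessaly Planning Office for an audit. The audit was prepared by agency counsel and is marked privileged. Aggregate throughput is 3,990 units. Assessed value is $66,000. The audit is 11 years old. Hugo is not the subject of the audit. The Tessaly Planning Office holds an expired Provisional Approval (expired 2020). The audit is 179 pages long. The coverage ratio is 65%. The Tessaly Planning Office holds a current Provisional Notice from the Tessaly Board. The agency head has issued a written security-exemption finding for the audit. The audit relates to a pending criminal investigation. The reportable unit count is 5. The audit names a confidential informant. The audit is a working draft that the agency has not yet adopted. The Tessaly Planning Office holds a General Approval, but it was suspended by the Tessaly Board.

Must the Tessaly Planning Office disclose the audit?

Exception (a) fails — no current Provisional Approval is held.
Exception (b) fails — the number of pages in the record is 179, not below 153.
All of (c)'s requirements are met (the audit is privileged; the audit names a confidential informant). Considering the limiting provisions: (e) operates (assessed value is $66,000, under the $68,500 limit), but yields to (f): (f) operates against (e): the reportable unit count is 5, less than the 6 limit. (g) operates (the record's age is 11 years, meeting the 10 years threshold), but is set aside by (h): (h) operates against (g): a current Provisional Notice is held. (i), which would lift (h), does not operate here — Hugo is not the subject of the audit. So (c) applies.
Exception (d) does not apply: there is no General Approval in force.

No — exception (c) applies; the Tessaly Planning Office is not required to disclose the audit.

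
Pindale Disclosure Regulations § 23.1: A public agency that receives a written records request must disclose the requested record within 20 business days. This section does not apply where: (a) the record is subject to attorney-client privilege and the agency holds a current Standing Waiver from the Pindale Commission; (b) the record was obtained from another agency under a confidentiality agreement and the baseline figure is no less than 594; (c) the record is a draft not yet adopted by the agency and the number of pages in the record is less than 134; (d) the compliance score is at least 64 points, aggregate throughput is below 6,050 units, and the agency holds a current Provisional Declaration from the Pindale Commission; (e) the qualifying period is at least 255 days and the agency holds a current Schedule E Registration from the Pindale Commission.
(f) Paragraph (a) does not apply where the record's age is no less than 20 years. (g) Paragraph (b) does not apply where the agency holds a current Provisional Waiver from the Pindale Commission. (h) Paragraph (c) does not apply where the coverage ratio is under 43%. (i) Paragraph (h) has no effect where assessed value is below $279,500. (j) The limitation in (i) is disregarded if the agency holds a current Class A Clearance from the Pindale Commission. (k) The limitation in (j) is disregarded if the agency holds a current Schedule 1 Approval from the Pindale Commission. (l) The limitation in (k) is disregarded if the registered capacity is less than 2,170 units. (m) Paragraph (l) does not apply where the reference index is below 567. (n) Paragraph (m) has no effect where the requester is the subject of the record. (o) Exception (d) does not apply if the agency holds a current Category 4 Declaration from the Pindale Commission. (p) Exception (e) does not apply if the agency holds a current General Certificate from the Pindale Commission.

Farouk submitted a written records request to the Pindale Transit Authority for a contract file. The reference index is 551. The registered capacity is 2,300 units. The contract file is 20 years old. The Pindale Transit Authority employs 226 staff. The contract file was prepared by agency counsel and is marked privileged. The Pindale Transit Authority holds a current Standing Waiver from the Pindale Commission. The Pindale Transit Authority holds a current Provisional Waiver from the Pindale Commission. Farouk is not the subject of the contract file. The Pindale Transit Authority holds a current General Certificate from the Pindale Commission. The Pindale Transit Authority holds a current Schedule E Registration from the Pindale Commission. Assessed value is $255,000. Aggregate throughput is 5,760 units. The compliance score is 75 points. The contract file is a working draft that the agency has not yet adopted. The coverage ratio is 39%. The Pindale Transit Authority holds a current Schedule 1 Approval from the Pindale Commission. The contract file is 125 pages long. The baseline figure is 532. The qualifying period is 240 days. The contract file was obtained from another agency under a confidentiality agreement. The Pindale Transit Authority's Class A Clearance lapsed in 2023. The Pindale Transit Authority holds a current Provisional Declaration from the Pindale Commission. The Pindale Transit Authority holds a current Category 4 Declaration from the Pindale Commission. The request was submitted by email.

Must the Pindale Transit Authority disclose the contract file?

Exception (a): the contract file is privileged; a current Standing Waiver is held — every condition holds. But: (f) applies — the record's age is 20 years, meeting the 20 years threshold. Exception (a) does not apply.
Exception (b) requires that the baseline figure is no less than 594; but the baseline figure is 532, short of 594, so (b) is unavailable.
Exception (c)'s conditions are all satisfied: the contract file is an unadopted draft; the number of pages in the record is 125, less than the 134 limit. Applying paragraphs (h)–(n): (h) is triggered (the coverage ratio is 39%, under the 43% limit), but is itself disapplied by (i): (i) operates against (h): assessed value is $255,000, below the $279,500 limit. (j) is not engaged (there is no Class A Clearance in force), so (i) stands. So (c) applies.
Exception (d)'s conditions are all satisfied: the compliance score is 75 points, meeting the 64 points threshold; aggregate throughput is 5,760 units, below the 6,050 units limit; a current Provisional Declaration is held. Turning to paragraph (o): (o) is engaged — a current Category 4 Declaration is held. So (d) is unavailable.
Exception (e) does not apply: the qualifying period is 240 days, short of 255 days.

No — exception (c) applies; the Pindale Transit Authority is not required to disclose the contract file.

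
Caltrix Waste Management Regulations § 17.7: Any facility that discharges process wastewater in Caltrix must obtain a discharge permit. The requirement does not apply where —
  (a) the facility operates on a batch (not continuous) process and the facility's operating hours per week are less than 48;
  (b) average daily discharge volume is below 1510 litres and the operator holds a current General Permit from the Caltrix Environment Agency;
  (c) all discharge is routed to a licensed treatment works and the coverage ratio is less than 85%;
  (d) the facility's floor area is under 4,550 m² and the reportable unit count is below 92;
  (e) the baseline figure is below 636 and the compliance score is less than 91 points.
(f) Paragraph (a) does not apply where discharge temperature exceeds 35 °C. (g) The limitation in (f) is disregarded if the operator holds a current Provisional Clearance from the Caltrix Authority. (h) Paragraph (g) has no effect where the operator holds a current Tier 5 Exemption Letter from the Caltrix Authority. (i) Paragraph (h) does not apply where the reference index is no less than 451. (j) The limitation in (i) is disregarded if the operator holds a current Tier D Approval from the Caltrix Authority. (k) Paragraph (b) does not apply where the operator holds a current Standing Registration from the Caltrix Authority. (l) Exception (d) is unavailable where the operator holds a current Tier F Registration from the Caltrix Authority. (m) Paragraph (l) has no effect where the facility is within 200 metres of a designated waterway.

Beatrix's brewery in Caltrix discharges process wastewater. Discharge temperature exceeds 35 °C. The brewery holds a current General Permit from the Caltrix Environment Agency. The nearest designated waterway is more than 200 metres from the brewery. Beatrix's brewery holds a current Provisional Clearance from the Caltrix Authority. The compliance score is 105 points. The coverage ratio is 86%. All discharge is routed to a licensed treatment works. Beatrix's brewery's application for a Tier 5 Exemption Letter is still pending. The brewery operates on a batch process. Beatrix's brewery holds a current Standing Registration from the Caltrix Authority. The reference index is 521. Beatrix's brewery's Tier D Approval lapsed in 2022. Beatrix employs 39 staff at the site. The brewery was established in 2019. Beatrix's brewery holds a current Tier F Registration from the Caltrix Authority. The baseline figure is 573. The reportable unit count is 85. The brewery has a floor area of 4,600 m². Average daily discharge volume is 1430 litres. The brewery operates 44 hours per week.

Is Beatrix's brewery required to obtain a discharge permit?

All of (a)'s requirements are met (the facility operates on a batch process; the facility's operating hours per week are 44, less than the 48 limit). Under paragraphs (f)–(j): (f) operates (discharge temperature exceeds 35 °C), but yields to (g): (g) operates against (f): a current Provisional Clearance is held. (h), which would lift (g), is not engaged — no current Tier 5 Exemption Letter is held. (a) remains available.
Exception (b) is satisfied on its face — average daily discharge volume is 1430 litres, below the 1510 litres limit; a current General Permit is held. However, paragraph (k) must be considered: (k) is engaged — a current Standing Registration is held. Exception (b) does not apply.
Exception (c) does not apply: the coverage ratio is 86%, not less than 85%.
Exception (d) requires that the facility's floor area is under 4,550 m²; but the facility's floor area is 4,600 m², not under 4,550 m², so (d) is unavailable.
Exception (e) fails — the compliance score is 105 points, not less than 91 points.

No — exception (a) applies; Beatrix's brewery is not required to obtain a discharge permit.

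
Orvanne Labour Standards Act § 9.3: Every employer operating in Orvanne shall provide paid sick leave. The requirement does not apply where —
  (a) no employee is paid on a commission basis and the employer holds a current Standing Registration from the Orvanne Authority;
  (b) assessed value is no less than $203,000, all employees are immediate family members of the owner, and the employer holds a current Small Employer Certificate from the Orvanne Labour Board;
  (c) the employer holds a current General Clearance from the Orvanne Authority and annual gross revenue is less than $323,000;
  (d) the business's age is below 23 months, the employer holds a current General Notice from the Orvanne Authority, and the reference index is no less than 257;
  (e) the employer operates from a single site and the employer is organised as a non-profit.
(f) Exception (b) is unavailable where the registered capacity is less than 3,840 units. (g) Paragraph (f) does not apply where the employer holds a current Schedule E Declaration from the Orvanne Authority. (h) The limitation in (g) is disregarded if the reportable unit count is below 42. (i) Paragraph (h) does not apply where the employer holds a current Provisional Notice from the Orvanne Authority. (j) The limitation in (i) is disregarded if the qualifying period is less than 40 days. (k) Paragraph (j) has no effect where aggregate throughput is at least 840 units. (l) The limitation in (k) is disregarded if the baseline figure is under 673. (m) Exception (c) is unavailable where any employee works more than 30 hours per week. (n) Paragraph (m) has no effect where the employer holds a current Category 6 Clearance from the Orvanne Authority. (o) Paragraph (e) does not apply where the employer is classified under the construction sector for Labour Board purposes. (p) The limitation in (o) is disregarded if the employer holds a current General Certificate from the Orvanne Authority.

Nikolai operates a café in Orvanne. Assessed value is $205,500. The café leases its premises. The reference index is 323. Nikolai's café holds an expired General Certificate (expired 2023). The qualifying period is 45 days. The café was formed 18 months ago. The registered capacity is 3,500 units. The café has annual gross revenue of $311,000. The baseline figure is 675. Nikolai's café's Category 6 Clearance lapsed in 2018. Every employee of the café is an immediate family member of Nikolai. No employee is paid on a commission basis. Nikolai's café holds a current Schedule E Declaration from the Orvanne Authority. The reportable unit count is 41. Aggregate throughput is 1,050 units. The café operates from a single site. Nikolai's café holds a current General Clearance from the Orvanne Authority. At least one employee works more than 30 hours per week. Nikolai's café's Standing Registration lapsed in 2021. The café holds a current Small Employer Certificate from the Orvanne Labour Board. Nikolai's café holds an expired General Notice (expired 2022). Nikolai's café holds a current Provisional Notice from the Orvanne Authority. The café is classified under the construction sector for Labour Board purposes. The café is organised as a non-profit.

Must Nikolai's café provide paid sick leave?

Exception (a) does not apply: the Standing Registration is not current.
Exception (b) is satisfied on its face — assessed value is $205,500, meeting the $203,000 threshold; every employee is an immediate family member; a current Small Employer Certificate is held. Considering the limiting provisions: (f) is engaged (the registered capacity is 3,500 units, less than the 3,840 units limit), but yields to (g): (g) is triggered — a current Schedule E Declaration is held. (h) would limit (g) — the reportable unit count is 41, below the 42 limit — but (i) sets (h) aside: (i) is engaged — a current Provisional Notice is held. (j), which would lift (i), is inapplicable — the qualifying period is 45 days, not less than 40 days. So (b) applies.
Exception (c)'s conditions are all satisfied: a current General Clearance is held; annual gross revenue is $311,000, less than the $323,000 limit. However, paragraphs (m)–(n) must be considered: (m) operates against (c): at least one employee exceeds 30 hours/week. (n), which would lift (m), is not triggered — there is no Category 6 Clearance in force. Exception (c) does not apply.
Exception (d) does not apply: the General Notice is not current.
Exception (e) is satisfied on its face — the employer operates from a single site; the employer is a non-profit. Turning to paragraphs (o)–(p): (o) is triggered — the café is classified under the construction sector. (p), which would lift (o), does not operate here — there is no General Certificate in force. Exception (e) does not apply.

No — exception (b) applies; Nikolai's café is not required to provide paid sick leave.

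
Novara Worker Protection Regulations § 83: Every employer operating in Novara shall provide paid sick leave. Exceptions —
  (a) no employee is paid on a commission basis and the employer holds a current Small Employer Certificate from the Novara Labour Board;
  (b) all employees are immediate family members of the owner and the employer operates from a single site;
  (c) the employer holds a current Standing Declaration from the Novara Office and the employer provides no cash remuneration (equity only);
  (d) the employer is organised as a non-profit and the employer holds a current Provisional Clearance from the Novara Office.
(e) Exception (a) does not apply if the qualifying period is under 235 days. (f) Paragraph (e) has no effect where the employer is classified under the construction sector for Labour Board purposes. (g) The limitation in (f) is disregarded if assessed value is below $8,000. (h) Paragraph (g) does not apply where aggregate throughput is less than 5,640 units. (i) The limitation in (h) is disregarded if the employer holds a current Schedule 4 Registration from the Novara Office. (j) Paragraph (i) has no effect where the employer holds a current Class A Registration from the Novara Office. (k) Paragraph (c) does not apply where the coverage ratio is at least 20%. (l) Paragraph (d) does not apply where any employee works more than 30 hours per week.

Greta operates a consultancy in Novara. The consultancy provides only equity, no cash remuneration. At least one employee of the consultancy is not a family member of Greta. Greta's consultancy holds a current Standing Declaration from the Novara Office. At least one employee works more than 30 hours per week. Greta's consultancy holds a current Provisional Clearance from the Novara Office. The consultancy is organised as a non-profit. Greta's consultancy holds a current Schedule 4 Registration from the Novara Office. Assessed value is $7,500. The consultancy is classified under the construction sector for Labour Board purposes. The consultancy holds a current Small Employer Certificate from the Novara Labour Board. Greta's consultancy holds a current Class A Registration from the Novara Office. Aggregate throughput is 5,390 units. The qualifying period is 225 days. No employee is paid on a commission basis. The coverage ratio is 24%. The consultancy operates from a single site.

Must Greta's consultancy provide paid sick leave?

No — exception (a) applies; Greta's consultancy is not required to provide paid sick leave.

Exception (a): no employee is paid on commission; a current Small Employer Certificate is held — every condition holds. Applying paragraphs (e)–(j): (e) is triggered (the qualifying period is 225 days, under the 235 days limit), but is set aside by (f): (f) operates — the consultancy is classified under the construction sector. (g) would limit (f) — assessed value is $7,500, below the $8,000 limit — but (h) sets (g) aside: (h) operates — aggregate throughput is 5,390 units, less than the 5,640 units limit. (i) would limit (h) — a current Schedule 4 Registration is held — but (j) sets (i) aside: (j) operates — a current Class A Registration is held. Exception (a) stands.
Exception (b) does not apply: at least one employee is not a family member.
All of (c)'s requirements are met (a current Standing Declaration is held; remuneration is equity-only). Turning to paragraph (k): (k) operates against (c): the coverage ratio is 24%, meeting the 20% threshold. Exception (c) does not apply.
Exception (d): the employer is a non-profit; a current Provisional Clearance is held — every condition holds. However, paragraph (l) must be considered: (l) is triggered — at least one employee exceeds 30 hours/week. Exception (d) does not apply.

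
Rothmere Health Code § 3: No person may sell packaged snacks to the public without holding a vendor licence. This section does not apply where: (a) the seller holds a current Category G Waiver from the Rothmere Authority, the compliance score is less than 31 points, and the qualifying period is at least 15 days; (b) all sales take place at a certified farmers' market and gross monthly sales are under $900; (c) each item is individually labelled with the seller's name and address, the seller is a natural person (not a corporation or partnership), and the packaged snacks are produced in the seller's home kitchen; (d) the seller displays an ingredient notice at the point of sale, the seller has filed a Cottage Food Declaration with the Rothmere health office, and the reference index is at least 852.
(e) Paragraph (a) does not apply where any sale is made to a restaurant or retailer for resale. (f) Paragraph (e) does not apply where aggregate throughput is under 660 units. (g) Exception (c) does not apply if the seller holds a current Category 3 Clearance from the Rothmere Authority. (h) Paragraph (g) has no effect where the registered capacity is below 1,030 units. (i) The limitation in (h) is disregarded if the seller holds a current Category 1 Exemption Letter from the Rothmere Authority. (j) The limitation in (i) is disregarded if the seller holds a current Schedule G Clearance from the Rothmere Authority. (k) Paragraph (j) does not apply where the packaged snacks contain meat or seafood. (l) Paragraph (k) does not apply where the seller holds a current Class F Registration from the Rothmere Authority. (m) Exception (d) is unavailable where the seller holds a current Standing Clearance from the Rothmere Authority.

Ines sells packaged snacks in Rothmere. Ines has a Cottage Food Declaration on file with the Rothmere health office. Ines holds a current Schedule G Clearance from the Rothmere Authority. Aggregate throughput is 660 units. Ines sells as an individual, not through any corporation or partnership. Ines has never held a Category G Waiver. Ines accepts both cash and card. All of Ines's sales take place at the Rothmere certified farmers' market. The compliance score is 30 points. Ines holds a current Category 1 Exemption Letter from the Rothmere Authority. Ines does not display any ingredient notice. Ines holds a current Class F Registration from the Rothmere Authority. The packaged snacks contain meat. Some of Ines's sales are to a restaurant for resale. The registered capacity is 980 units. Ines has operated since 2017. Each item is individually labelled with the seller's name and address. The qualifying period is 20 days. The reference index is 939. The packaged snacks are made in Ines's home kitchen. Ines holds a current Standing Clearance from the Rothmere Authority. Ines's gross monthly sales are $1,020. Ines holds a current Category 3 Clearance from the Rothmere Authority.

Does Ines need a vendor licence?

No — exception (c) applies; Ines is not required to hold a vendor licence.

Exception (a) requires that the seller holds a current Category G Waiver from the Rothmere Authority; but no current Category G Waiver is held, so (a) is unavailable.
Exception (b) requires that gross monthly sales are under $900; but gross monthly sales are $1,020, not under $900, so (b) is unavailable.
All of (c)'s requirements are met (items are individually labelled; the seller is a natural person; the packaged snacks are home-kitchen produced). Considering the limiting provisions: (g) is engaged (a current Category 3 Clearance is held), but is overridden by (h): (h) is engaged — the registered capacity is 980 units, below the 1,030 units limit. (i) is engaged (a current Category 1 Exemption Letter is held), but is overridden by (j): (j) operates against (i): a current Schedule G Clearance is held. (k) would limit (j) — the packaged snacks contain meat — but (l) sets (k) aside: (l) operates against (k): a current Class F Registration is held. (c) remains available.
Exception (d) does not apply: no ingredient notice is displayed.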